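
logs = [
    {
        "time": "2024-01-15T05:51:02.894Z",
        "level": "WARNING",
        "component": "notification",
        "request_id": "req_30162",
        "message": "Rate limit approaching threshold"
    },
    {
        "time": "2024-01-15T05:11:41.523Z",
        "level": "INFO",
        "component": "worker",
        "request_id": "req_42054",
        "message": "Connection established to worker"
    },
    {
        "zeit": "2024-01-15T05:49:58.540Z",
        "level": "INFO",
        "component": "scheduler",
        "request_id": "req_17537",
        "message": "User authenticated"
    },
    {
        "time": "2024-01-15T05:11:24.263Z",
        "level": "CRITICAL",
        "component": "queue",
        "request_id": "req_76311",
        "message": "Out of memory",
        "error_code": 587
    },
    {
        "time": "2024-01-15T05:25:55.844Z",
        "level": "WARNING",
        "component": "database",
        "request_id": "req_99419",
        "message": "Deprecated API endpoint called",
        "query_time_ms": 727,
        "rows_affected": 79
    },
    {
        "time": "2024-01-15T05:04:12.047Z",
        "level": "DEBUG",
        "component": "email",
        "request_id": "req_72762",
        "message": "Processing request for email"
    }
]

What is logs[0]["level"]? "WARNING"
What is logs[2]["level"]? "INFO"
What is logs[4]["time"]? "2024-01-15T05:25:55.844Z"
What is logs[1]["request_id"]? "req_42054"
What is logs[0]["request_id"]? "req_30162"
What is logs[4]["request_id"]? "req_99419"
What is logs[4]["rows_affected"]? 79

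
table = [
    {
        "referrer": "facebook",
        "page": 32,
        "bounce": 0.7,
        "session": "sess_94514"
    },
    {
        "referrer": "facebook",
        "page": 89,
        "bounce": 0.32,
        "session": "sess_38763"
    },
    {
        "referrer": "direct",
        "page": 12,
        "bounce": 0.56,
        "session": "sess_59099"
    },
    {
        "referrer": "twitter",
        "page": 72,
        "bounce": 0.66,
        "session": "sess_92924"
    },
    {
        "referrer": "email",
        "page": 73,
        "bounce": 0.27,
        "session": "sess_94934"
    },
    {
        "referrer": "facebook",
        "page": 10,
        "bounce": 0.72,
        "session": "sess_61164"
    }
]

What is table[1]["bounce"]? 0.32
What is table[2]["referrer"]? "direct"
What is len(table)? 6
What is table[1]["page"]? 89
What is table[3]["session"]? "sess_92924"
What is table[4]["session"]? "sess_94934"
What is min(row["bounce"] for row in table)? 0.27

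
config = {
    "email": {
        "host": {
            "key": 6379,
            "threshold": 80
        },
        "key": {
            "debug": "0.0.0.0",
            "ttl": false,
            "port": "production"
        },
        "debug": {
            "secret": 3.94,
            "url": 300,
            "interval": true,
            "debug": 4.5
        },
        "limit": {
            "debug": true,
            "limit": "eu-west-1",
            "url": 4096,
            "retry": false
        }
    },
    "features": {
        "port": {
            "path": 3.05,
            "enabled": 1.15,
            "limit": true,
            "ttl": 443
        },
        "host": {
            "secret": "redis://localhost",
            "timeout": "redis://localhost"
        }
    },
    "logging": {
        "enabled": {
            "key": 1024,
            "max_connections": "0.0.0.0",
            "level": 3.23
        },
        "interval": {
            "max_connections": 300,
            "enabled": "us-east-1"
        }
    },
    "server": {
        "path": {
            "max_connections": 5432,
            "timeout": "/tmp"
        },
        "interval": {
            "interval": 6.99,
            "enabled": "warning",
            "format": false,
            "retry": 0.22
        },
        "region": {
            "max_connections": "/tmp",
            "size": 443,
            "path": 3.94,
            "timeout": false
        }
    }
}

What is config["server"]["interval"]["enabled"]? "warning"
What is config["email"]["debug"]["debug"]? 4.5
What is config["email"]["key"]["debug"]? "0.0.0.0"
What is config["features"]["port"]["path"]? 3.05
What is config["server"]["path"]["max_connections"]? 5432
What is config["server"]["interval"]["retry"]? 0.22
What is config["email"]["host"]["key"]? 6379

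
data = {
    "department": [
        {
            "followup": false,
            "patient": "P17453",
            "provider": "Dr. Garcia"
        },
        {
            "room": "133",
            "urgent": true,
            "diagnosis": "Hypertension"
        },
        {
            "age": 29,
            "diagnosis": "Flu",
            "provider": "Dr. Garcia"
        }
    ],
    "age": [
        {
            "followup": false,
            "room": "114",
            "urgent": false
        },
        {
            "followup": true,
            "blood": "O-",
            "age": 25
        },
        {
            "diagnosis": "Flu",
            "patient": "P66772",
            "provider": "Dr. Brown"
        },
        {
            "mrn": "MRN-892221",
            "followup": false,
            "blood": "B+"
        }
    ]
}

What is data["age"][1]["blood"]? "O-"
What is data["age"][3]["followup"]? False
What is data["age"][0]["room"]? "114"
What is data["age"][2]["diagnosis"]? "Flu"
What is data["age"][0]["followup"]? False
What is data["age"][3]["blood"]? "B+"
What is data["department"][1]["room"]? "133"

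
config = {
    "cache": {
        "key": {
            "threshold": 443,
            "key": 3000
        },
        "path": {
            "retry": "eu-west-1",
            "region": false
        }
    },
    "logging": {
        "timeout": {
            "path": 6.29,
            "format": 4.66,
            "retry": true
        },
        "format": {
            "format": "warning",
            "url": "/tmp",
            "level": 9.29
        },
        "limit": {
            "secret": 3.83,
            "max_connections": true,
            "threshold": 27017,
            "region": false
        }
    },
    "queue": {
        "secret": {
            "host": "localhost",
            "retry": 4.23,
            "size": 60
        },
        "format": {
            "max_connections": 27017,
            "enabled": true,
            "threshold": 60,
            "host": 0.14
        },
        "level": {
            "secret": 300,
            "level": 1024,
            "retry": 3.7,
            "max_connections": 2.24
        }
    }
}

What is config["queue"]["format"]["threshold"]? 60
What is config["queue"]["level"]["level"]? 1024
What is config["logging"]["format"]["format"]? "warning"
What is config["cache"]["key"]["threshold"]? 443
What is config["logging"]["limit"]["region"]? False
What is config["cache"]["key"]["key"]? 3000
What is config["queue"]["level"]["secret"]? 300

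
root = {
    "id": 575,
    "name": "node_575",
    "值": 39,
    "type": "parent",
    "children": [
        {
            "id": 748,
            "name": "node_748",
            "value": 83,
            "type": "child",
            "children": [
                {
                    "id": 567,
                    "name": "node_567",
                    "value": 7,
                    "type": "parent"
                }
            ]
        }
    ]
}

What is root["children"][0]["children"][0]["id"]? 567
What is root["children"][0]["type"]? "child"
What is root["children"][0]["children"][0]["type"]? "parent"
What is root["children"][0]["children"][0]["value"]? 7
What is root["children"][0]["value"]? 83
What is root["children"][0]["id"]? 748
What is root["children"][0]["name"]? "node_748"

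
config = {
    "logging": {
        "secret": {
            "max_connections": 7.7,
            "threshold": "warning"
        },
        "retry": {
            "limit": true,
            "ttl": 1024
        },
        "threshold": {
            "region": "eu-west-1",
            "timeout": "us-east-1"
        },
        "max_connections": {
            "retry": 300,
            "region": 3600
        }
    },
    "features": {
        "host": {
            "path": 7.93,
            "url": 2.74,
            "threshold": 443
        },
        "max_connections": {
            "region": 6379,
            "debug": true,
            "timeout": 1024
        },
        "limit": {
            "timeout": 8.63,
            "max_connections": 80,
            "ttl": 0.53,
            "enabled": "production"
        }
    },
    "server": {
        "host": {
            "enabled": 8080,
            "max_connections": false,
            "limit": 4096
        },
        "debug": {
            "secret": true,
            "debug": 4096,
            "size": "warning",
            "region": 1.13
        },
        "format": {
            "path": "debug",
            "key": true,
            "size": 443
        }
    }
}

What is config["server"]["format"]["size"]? 443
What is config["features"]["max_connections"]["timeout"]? 1024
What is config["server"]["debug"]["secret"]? True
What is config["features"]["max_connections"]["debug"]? True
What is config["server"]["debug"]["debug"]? 4096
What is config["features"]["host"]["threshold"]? 443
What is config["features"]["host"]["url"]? 2.74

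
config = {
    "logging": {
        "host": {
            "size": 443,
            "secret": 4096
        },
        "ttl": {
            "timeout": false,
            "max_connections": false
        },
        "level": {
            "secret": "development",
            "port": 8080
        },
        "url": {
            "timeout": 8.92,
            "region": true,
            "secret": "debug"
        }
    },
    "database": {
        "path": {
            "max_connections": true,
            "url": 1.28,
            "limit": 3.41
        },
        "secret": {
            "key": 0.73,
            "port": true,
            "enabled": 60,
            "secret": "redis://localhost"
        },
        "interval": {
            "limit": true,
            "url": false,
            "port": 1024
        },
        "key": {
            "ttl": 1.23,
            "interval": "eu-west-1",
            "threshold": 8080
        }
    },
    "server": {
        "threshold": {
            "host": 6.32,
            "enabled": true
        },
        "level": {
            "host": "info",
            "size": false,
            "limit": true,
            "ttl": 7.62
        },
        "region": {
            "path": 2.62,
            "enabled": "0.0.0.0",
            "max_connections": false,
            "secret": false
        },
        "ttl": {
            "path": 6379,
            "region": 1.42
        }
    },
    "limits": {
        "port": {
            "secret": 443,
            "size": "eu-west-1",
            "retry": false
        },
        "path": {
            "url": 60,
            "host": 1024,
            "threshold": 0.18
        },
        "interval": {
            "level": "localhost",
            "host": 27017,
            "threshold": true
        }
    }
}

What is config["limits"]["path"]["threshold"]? 0.18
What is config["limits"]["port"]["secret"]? 443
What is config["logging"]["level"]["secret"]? "development"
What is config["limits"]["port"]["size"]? "eu-west-1"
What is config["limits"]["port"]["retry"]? False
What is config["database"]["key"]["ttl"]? 1.23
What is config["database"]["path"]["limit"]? 3.41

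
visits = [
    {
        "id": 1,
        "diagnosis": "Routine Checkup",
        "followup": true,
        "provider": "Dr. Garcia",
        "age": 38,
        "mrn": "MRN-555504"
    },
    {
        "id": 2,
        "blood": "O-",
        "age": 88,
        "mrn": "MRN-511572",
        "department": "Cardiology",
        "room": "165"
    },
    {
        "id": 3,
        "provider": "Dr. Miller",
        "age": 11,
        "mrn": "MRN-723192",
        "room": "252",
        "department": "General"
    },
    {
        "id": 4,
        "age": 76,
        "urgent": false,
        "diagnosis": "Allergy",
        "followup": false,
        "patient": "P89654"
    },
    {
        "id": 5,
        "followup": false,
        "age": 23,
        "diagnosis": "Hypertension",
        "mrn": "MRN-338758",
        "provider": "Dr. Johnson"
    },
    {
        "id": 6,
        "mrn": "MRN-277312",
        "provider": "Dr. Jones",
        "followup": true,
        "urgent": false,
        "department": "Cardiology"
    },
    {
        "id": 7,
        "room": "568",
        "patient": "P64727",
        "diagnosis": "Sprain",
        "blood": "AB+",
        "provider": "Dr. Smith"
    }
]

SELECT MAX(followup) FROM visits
True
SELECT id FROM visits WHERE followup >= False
[1, 4, 5, 6]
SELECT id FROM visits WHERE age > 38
[2, 4]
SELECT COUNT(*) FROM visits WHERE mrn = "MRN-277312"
1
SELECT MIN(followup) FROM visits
False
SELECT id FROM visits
[1, 2, 3, 4, 5, 6, 7]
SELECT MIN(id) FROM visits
1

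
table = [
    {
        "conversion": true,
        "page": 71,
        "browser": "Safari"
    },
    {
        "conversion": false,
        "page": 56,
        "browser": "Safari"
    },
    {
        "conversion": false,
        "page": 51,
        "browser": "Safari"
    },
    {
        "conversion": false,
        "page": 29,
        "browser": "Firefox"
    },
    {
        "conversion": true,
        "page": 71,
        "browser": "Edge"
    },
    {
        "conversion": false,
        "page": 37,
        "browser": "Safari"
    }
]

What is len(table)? 6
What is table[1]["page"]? 56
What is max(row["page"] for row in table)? 71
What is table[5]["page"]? 37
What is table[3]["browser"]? "Firefox"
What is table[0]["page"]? 71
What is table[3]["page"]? 29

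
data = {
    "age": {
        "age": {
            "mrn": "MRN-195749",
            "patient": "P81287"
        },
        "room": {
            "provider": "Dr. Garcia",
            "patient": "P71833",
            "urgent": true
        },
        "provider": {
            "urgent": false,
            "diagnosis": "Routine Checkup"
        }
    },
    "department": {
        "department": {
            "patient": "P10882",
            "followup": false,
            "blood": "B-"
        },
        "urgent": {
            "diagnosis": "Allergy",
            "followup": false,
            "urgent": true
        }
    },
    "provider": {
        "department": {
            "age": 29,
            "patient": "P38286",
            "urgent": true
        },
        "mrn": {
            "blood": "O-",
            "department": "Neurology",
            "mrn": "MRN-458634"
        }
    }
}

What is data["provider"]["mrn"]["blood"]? "O-"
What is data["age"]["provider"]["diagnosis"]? "Routine Checkup"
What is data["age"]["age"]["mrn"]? "MRN-195749"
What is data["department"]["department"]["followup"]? False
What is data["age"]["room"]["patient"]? "P71833"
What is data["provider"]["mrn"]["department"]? "Neurology"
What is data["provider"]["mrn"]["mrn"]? "MRN-458634"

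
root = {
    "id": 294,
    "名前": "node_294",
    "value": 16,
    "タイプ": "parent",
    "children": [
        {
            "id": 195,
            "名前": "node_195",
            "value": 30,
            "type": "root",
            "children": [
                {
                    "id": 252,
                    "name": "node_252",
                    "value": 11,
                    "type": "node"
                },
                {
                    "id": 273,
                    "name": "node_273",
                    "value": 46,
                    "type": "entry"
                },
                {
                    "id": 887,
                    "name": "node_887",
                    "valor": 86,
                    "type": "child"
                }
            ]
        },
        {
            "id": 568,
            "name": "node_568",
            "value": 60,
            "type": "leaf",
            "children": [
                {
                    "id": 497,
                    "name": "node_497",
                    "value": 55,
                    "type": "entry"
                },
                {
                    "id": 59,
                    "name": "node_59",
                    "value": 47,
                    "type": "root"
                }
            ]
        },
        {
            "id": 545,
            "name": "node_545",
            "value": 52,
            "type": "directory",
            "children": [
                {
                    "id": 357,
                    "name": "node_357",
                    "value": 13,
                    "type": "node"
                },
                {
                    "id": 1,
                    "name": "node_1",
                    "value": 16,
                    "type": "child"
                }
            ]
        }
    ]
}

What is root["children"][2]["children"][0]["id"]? 357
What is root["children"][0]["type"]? "root"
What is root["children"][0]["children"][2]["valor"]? 86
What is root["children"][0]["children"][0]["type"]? "node"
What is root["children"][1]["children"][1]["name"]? "node_59"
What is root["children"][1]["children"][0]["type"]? "entry"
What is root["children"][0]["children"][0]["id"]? 252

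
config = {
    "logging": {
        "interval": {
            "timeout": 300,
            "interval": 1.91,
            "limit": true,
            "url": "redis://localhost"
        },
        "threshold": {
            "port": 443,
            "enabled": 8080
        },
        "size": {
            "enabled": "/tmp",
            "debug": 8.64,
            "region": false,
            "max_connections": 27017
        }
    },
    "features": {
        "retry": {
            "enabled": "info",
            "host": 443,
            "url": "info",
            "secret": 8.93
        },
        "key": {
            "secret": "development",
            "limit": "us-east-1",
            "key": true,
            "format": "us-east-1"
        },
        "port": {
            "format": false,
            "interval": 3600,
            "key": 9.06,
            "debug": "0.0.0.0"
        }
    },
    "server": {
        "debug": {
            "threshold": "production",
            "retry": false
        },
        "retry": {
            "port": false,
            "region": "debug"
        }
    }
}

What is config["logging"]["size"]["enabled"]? "/tmp"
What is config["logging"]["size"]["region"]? False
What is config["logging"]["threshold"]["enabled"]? 8080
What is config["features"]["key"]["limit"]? "us-east-1"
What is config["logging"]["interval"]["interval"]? 1.91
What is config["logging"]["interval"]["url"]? "redis://localhost"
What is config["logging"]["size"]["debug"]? 8.64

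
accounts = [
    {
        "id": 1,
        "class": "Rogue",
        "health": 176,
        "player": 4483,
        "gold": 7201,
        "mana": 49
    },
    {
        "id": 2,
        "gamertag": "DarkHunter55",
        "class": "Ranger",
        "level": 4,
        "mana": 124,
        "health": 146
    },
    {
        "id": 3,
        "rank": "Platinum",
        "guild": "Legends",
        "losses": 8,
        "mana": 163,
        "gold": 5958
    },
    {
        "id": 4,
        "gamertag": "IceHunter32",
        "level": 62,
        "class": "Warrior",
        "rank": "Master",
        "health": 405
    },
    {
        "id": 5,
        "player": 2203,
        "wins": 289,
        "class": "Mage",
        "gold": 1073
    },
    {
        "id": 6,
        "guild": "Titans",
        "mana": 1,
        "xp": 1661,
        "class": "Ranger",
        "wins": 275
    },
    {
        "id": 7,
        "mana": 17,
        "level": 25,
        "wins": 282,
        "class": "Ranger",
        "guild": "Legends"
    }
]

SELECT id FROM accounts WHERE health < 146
[]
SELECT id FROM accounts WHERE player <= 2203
[5]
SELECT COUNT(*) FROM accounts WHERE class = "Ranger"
3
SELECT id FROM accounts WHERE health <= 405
[1, 2, 4]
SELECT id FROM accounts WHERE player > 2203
[1]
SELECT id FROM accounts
[1, 2, 3, 4, 5, 6, 7]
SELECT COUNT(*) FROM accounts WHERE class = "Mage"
1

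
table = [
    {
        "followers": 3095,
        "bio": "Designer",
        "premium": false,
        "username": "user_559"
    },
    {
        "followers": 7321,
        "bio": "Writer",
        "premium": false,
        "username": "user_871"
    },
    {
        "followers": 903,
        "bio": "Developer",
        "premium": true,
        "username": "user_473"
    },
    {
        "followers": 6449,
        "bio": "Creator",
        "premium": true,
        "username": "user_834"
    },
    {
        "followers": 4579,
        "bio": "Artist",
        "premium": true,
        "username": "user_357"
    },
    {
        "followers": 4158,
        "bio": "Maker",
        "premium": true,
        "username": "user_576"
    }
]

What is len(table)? 6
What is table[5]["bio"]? "Maker"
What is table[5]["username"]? "user_576"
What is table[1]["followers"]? 7321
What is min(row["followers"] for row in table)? 903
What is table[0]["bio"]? "Designer"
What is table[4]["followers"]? 4579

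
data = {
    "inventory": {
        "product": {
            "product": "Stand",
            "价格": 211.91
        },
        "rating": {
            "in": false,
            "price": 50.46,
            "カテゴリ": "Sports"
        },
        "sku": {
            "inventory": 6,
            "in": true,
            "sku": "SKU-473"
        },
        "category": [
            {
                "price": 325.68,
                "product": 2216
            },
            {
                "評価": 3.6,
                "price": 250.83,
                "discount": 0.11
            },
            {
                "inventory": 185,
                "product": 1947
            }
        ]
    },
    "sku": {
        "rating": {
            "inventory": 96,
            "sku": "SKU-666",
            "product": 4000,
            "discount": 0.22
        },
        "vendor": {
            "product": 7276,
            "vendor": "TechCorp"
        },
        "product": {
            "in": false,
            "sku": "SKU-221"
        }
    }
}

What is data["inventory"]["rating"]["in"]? False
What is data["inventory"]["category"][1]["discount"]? 0.11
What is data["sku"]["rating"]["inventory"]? 96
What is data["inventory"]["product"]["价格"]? 211.91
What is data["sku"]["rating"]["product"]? 4000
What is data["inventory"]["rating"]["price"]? 50.46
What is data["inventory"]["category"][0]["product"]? 2216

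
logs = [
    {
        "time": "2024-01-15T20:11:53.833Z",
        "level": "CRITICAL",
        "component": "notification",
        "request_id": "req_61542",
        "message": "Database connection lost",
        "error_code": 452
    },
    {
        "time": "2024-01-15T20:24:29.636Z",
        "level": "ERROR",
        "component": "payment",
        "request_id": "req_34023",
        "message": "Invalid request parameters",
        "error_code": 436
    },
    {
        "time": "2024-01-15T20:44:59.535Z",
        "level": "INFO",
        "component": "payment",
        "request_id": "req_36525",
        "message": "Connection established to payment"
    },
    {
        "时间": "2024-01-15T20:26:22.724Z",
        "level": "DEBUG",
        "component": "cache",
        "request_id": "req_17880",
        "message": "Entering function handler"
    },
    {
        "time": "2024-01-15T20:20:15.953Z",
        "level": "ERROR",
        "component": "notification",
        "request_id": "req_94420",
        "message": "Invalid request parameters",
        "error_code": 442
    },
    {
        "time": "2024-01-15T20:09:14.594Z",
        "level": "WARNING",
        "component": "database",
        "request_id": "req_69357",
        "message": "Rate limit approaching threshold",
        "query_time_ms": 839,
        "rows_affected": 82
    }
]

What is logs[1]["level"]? "ERROR"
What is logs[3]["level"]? "DEBUG"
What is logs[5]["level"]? "WARNING"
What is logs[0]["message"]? "Database connection lost"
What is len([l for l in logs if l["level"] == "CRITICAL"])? 1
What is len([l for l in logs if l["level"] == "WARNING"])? 1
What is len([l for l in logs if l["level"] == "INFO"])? 1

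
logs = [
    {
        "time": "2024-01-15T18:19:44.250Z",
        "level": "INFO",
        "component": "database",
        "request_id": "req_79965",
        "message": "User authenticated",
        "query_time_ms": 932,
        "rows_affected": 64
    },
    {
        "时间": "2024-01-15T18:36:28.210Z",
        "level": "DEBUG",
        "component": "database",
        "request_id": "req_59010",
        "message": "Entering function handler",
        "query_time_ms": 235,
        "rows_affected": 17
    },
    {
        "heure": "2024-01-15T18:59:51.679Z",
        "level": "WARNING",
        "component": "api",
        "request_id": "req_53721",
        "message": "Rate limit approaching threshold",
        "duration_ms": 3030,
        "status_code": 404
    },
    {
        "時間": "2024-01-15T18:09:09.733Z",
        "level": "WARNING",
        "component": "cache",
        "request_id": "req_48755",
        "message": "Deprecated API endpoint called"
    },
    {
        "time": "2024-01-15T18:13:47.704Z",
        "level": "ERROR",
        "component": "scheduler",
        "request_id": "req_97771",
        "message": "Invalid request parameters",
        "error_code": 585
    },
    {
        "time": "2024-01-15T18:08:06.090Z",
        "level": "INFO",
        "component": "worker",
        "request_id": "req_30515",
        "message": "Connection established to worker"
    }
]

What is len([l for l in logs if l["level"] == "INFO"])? 2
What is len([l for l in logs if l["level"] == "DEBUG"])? 1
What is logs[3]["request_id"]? "req_48755"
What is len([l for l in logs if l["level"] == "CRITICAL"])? 0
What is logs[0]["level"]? "INFO"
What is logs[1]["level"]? "DEBUG"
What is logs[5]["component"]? "worker"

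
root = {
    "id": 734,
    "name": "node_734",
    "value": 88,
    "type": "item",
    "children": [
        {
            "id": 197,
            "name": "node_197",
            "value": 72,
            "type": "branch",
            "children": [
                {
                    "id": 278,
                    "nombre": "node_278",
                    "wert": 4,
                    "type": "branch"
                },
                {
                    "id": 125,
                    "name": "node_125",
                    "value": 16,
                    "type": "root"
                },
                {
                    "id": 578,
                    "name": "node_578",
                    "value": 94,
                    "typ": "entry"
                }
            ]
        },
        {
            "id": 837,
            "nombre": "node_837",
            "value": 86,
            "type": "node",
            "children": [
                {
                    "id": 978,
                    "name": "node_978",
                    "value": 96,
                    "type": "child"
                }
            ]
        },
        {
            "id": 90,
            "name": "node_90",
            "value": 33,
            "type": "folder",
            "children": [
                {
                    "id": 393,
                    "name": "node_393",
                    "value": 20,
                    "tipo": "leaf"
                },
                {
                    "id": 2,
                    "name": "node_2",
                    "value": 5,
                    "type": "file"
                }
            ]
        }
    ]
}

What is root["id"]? 734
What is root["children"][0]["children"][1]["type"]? "root"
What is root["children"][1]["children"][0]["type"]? "child"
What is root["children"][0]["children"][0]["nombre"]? "node_278"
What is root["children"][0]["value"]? 72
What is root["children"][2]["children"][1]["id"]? 2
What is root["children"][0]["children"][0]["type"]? "branch"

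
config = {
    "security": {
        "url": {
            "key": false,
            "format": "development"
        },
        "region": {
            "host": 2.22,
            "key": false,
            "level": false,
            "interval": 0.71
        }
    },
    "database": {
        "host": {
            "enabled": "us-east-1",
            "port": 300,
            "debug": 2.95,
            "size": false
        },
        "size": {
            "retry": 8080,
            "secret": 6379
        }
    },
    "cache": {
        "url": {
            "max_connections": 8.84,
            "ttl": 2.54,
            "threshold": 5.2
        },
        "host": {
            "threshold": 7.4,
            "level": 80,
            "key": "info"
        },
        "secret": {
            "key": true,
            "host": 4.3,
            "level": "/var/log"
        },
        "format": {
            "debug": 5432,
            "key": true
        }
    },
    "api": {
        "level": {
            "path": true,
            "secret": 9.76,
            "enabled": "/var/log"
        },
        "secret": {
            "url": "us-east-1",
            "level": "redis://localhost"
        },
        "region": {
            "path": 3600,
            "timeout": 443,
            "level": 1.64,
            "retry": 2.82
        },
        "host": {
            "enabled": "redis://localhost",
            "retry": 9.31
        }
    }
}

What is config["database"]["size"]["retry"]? 8080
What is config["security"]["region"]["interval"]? 0.71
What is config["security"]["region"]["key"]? False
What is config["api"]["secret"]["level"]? "redis://localhost"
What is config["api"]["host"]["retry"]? 9.31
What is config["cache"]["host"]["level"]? 80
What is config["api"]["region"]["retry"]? 2.82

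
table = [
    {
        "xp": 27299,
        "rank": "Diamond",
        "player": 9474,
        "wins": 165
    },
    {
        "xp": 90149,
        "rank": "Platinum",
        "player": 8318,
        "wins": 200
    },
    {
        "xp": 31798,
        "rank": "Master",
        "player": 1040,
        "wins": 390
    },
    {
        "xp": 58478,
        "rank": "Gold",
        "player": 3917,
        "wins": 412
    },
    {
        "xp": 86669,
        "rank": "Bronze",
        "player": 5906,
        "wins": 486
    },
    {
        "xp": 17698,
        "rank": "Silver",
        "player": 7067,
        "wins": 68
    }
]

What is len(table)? 6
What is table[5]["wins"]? 68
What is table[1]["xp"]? 90149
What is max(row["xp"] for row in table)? 90149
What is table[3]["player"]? 3917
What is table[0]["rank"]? "Diamond"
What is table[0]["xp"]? 27299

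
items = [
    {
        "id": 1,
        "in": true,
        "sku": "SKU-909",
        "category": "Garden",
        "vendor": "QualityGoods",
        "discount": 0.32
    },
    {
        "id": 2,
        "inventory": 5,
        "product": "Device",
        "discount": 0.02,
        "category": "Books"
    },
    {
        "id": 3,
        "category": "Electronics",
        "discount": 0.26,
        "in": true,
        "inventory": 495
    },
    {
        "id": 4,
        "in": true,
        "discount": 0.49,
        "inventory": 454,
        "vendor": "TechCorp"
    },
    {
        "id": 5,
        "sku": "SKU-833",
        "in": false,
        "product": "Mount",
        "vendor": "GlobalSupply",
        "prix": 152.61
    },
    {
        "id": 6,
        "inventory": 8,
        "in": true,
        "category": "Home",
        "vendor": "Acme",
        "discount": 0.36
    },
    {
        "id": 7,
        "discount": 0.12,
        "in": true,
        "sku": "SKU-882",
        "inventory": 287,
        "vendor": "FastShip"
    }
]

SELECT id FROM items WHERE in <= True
[1, 3, 4, 5, 6, 7]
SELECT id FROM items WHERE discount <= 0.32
[1, 2, 3, 7]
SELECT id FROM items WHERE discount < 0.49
[1, 2, 3, 6, 7]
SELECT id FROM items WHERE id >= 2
[2, 3, 4, 5, 6, 7]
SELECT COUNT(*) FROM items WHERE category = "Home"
1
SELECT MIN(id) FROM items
1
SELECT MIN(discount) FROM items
0.02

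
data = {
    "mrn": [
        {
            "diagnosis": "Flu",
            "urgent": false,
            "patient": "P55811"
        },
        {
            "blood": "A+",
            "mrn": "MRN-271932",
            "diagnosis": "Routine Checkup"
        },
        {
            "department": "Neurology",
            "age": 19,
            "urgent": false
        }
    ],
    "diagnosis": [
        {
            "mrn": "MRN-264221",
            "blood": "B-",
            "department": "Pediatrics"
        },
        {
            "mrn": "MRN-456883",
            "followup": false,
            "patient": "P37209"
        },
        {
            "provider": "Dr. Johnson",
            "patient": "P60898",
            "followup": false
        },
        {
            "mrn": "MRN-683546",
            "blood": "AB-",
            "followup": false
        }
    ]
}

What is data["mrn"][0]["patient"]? "P55811"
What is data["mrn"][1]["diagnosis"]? "Routine Checkup"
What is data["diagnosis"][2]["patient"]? "P60898"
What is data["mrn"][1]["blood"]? "A+"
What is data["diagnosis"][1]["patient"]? "P37209"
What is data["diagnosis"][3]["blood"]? "AB-"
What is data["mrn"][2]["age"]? 19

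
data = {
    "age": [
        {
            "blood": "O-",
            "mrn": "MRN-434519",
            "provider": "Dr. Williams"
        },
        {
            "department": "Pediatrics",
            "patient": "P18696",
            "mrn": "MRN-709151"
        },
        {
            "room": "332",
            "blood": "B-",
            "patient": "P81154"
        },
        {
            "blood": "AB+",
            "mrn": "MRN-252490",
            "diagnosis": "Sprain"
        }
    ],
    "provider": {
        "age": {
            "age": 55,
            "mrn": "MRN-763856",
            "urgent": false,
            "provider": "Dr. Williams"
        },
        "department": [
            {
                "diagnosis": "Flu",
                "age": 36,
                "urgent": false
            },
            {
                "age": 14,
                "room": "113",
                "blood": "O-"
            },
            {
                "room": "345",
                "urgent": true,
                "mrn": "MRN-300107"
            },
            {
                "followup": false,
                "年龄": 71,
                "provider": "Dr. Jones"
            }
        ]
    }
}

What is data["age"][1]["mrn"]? "MRN-709151"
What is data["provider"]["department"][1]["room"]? "113"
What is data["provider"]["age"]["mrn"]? "MRN-763856"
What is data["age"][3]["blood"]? "AB+"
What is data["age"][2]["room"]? "332"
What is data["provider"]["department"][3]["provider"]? "Dr. Jones"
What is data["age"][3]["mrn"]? "MRN-252490"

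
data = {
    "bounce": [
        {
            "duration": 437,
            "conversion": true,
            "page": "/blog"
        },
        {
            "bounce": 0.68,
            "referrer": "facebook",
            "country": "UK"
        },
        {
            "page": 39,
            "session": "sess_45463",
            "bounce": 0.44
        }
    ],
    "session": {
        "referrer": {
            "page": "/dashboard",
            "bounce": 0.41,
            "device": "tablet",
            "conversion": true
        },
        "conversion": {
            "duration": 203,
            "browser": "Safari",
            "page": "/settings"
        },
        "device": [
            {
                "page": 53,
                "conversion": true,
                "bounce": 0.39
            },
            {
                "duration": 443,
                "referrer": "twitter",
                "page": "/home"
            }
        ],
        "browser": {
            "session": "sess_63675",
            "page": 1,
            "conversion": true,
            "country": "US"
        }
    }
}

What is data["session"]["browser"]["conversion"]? True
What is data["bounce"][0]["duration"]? 437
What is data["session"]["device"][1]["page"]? "/home"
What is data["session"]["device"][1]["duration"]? 443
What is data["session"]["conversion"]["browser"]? "Safari"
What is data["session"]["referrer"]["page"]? "/dashboard"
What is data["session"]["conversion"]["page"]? "/settings"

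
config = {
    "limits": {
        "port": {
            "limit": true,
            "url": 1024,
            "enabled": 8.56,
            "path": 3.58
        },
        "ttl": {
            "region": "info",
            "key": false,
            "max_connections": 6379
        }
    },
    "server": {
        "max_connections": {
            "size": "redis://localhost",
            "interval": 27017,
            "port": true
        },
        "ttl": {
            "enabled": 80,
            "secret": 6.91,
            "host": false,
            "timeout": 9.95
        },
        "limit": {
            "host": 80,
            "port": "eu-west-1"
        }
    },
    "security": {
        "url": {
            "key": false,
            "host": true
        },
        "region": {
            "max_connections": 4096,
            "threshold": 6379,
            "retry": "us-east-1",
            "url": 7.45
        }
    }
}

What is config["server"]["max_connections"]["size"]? "redis://localhost"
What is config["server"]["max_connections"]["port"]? True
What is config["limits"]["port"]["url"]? 1024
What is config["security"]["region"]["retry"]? "us-east-1"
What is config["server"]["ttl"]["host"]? False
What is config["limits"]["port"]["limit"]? True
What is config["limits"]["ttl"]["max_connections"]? 6379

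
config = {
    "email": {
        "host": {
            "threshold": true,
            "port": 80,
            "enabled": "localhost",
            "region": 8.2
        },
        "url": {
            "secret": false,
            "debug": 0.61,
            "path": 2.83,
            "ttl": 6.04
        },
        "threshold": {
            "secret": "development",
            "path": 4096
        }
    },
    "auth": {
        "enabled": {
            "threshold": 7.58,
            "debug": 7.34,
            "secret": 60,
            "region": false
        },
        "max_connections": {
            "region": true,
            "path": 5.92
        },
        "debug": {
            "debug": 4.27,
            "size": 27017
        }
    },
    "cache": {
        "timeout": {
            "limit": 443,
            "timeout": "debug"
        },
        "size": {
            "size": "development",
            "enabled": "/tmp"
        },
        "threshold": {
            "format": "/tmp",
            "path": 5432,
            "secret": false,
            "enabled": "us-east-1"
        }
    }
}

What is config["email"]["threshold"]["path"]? 4096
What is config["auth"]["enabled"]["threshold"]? 7.58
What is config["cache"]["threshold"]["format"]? "/tmp"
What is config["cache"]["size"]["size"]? "development"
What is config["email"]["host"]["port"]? 80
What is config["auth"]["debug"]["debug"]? 4.27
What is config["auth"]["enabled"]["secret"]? 60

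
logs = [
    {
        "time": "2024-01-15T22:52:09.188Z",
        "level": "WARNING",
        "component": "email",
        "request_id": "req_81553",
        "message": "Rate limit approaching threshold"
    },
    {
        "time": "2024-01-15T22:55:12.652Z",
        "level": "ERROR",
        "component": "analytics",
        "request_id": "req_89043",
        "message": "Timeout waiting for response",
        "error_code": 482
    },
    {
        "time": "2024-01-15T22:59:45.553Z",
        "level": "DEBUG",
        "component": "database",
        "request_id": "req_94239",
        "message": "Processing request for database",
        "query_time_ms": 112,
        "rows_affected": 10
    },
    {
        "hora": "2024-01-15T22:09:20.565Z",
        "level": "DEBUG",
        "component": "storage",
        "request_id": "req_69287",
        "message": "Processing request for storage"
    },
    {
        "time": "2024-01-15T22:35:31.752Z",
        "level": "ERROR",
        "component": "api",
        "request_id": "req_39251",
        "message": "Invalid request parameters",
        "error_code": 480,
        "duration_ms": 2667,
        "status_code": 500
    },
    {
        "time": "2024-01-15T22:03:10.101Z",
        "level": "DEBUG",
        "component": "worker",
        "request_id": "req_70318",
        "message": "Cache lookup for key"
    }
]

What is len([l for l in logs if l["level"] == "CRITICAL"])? 0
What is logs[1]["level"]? "ERROR"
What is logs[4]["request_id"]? "req_39251"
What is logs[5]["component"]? "worker"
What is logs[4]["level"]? "ERROR"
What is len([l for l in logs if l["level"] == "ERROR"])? 2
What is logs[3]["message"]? "Processing request for storage"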